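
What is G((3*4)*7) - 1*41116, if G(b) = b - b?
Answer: -41116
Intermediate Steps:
G(b) = 0
G((3*4)*7) - 1*41116 = 0 - 1*41116 = 0 - 41116 = -41116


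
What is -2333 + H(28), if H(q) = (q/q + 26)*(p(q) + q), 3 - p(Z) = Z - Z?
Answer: -1496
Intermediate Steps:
p(Z) = 3 (p(Z) = 3 - (Z - Z) = 3 - 1*0 = 3 + 0 = 3)
H(q) = 81 + 27*q (H(q) = (q/q + 26)*(3 + q) = (1 + 26)*(3 + q) = 27*(3 + q) = 81 + 27*q)
-2333 + H(28) = -2333 + (81 + 27*28) = -2333 + (81 + 756) = -2333 + 837 = -1496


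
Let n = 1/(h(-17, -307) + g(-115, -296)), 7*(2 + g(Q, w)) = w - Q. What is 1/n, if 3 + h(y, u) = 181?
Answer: 1051/7 ≈ 150.14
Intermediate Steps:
h(y, u) = 178 (h(y, u) = -3 + 181 = 178)
g(Q, w) = -2 - Q/7 + w/7 (g(Q, w) = -2 + (w - Q)/7 = -2 + (-Q/7 + w/7) = -2 - Q/7 + w/7)
n = 7/1051 (n = 1/(178 + (-2 - ⅐*(-115) + (⅐)*(-296))) = 1/(178 + (-2 + 115/7 - 296/7)) = 1/(178 - 195/7) = 1/(1051/7) = 7/1051 ≈ 0.0066603)
1/n = 1/(7/1051) = 1051/7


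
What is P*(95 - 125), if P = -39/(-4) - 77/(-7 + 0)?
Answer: -1245/2 ≈ -622.50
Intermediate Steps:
P = 83/4 (P = -39*(-¼) - 77/(-7) = 39/4 - 77*(-⅐) = 39/4 + 11 = 83/4 ≈ 20.750)
P*(95 - 125) = 83*(95 - 125)/4 = (83/4)*(-30) = -1245/2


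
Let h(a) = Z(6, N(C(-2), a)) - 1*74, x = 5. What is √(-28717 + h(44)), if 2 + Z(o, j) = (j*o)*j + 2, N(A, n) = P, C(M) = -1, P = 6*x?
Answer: 3*I*√2599 ≈ 152.94*I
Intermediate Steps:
P = 30 (P = 6*5 = 30)
N(A, n) = 30
Z(o, j) = o*j² (Z(o, j) = -2 + ((j*o)*j + 2) = -2 + (o*j² + 2) = -2 + (2 + o*j²) = o*j²)
h(a) = 5326 (h(a) = 6*30² - 1*74 = 6*900 - 74 = 5400 - 74 = 5326)
√(-28717 + h(44)) = √(-28717 + 5326) = √(-23391) = 3*I*√2599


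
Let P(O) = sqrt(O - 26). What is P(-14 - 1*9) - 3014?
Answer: -3014 + 7*I ≈ -3014.0 + 7.0*I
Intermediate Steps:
P(O) = sqrt(-26 + O)
P(-14 - 1*9) - 3014 = sqrt(-26 + (-14 - 1*9)) - 3014 = sqrt(-26 + (-14 - 9)) - 3014 = sqrt(-26 - 23) - 3014 = sqrt(-49) - 3014 = 7*I - 3014 = -3014 + 7*I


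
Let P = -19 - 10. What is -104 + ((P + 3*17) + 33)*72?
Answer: 3856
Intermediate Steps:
P = -29
-104 + ((P + 3*17) + 33)*72 = -104 + ((-29 + 3*17) + 33)*72 = -104 + ((-29 + 51) + 33)*72 = -104 + (22 + 33)*72 = -104 + 55*72 = -104 + 3960 = 3856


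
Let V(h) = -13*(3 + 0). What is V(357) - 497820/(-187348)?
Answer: -1702188/46837 ≈ -36.343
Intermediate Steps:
V(h) = -39 (V(h) = -13*3 = -39)
V(357) - 497820/(-187348) = -39 - 497820/(-187348) = -39 - 497820*(-1/187348) = -39 + 124455/46837 = -1702188/46837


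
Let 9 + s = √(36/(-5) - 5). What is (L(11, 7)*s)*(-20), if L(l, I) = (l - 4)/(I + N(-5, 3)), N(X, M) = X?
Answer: 630 - 14*I*√305 ≈ 630.0 - 244.5*I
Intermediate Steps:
L(l, I) = (-4 + l)/(-5 + I) (L(l, I) = (l - 4)/(I - 5) = (-4 + l)/(-5 + I))
s = -9 + I*√305/5 (s = -9 + √(36/(-5) - 5) = -9 + √(36*(-⅕) - 5) = -9 + √(-36/5 - 5) = -9 + √(-61/5) = -9 + I*√305/5 ≈ -9.0 + 3.4929*I)
(L(11, 7)*s)*(-20) = (((-4 + 11)/(-5 + 7))*(-9 + I*√305/5))*(-20) = ((7/2)*(-9 + I*√305/5))*(-20) = (((½)*7)*(-9 + I*√305/5))*(-20) = (7*(-9 + I*√305/5)/2)*(-20) = (-63/2 + 7*I*√305/10)*(-20) = 630 - 14*I*√305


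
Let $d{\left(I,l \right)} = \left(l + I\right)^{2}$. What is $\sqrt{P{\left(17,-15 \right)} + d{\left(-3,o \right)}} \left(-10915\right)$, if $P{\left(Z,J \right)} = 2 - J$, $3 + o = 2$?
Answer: $- 10915 \sqrt{33} \approx -62702.0$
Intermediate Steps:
$o = -1$ ($o = -3 + 2 = -1$)
$d{\left(I,l \right)} = \left(I + l\right)^{2}$
$\sqrt{P{\left(17,-15 \right)} + d{\left(-3,o \right)}} \left(-10915\right) = \sqrt{\left(2 - -15\right) + \left(-3 - 1\right)^{2}} \left(-10915\right) = \sqrt{\left(2 + 15\right) + \left(-4\right)^{2}} \left(-10915\right) = \sqrt{17 + 16} \left(-10915\right) = \sqrt{33} \left(-10915\right) = - 10915 \sqrt{33}$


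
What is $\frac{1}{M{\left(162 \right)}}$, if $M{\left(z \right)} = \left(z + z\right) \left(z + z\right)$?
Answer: $\frac{1}{104976} \approx 9.526 \cdot 10^{-6}$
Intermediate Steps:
$M{\left(z \right)} = 4 z^{2}$ ($M{\left(z \right)} = 2 z 2 z = 4 z^{2}$)
$\frac{1}{M{\left(162 \right)}} = \frac{1}{4 \cdot 162^{2}} = \frac{1}{4 \cdot 26244} = \frac{1}{104976}$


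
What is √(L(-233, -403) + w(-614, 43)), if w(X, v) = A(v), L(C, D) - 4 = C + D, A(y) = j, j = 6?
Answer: I*√626 ≈ 25.02*I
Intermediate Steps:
A(y) = 6
L(C, D) = 4 + C + D (L(C, D) = 4 + (C + D) = 4 + C + D)
w(X, v) = 6
√(L(-233, -403) + w(-614, 43)) = √((4 - 233 - 403) + 6) = √(-632 + 6) = √(-626) = I*√626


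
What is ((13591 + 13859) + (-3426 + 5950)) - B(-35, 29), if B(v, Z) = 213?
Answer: 29761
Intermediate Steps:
((13591 + 13859) + (-3426 + 5950)) - B(-35, 29) = ((13591 + 13859) + (-3426 + 5950)) - 1*213 = (27450 + 2524) - 213 = 29974 - 213 = 29761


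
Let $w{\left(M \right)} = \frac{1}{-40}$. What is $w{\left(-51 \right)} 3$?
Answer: $- \frac{3}{40} \approx -0.075$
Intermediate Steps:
$w{\left(M \right)} = - \frac{1}{40}$
$w{\left(-51 \right)} 3 = \left(- \frac{1}{40}\right) 3 = - \frac{3}{40}$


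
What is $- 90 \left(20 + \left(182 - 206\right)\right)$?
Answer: $360$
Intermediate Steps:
$- 90 \left(20 + \left(182 - 206\right)\right) = - 90 \left(20 - 24\right) = \left(-90\right) \left(-4\right) = 360$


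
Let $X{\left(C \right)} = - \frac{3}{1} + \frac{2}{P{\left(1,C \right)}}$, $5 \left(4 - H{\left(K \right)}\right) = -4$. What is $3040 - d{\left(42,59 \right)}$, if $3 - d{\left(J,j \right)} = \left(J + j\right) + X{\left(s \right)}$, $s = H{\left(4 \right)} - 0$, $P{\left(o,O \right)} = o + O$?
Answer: $\frac{90925}{29} \approx 3135.3$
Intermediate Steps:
$P{\left(o,O \right)} = O + o$
$H{\left(K \right)} = \frac{24}{5}$ ($H{\left(K \right)} = 4 - - \frac{4}{5} = 4 + \frac{4}{5} = \frac{24}{5}$)
$s = \frac{24}{5}$ ($s = \frac{24}{5} - 0 = \frac{24}{5} + 0 = \frac{24}{5} \approx 4.8$)
$X{\left(C \right)} = -3 + \frac{2}{1 + C}$ ($X{\left(C \right)} = - \frac{3}{1} + \frac{2}{C + 1} = \left(-3\right) 1 + \frac{2}{1 + C} = -3 + \frac{2}{1 + C}$)
$d{\left(J,j \right)} = \frac{164}{29} - J - j$ ($d{\left(J,j \right)} = 3 - \left(\left(J + j\right) + \frac{-1 - \frac{72}{5}}{1 + \frac{24}{5}}\right) = 3 - \left(\left(J + j\right) + \frac{-1 - \frac{72}{5}}{\frac{29}{5}}\right) = 3 - \left(\left(J + j\right) + \frac{5}{29} \left(- \frac{77}{5}\right)\right) = 3 - \left(\left(J + j\right) - \frac{77}{29}\right) = 3 - \left(- \frac{77}{29} + J + j\right) = \frac{164}{29} - J - j$)
$3040 - d{\left(42,59 \right)} = 3040 - \left(\frac{164}{29} - 42 - 59\right) = 3040 - - \frac{2765}{29} = 3040 + \frac{2765}{29} = \frac{90925}{29}$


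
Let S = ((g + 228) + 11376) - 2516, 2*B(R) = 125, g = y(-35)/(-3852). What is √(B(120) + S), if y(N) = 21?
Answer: √3771504435/642 ≈ 95.658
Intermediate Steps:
g = -7/1284 (g = 21/(-3852) = 21*(-1/3852) = -7/1284 ≈ -0.0054517)
B(R) = 125/2 (B(R) = (½)*125 = 125/2)
S = 11668985/1284 (S = ((-7/1284 + 228) + 11376) - 2516 = (292745/1284 + 11376) - 2516 = 14899529/1284 - 2516 = 11668985/1284 ≈ 9088.0)
√(B(120) + S) = √(125/2 + 11668985/1284) = √(11749235/1284) = √3771504435/642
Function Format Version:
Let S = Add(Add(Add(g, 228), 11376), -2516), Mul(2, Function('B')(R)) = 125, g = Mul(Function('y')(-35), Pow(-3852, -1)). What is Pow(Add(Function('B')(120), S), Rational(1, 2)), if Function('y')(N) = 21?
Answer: Mul(Rational(1, 642), Pow(3771504435, Rational(1, 2))) ≈ 95.658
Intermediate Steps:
g = Rational(-7, 1284) (g = Mul(21, Pow(-3852, -1)) = Mul(21, Rational(-1, 3852)) = Rational(-7, 1284) ≈ -0.0054517)
Function('B')(R) = Rational(125, 2) (Function('B')(R) = Mul(Rational(1, 2), 125) = Rational(125, 2))
S = Rational(11668985, 1284) (S = Add(Add(Add(Rational(-7, 1284), 228), 11376), -2516) = Add(Add(Rational(292745, 1284), 11376), -2516) = Add(Rational(14899529, 1284), -2516) = Rational(11668985, 1284) ≈ 9088.0)
Pow(Add(Function('B')(120), S), Rational(1, 2)) = Pow(Add(Rational(125, 2), Rational(11668985, 1284)), Rational(1, 2)) = Pow(Rational(11749235, 1284), Rational(1, 2)) = Mul(Rational(1, 642), Pow(3771504435, Rational(1, 2)))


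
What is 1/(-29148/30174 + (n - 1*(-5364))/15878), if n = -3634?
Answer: -39925231/34217577 ≈ -1.1668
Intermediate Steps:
1/(-29148/30174 + (n - 1*(-5364))/15878) = 1/(-29148/30174 + (-3634 - 1*(-5364))/15878) = 1/(-29148*1/30174 + (-3634 + 5364)*(1/15878)) = 1/(-4858/5029 + 1730*(1/15878)) = 1/(-4858/5029 + 865/7939) = 1/(-34217577/39925231) = -39925231/34217577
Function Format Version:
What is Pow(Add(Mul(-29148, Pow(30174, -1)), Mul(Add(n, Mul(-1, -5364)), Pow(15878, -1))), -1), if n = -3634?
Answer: Rational(-39925231, 34217577) ≈ -1.1668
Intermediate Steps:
Pow(Add(Mul(-29148, Pow(30174, -1)), Mul(Add(n, Mul(-1, -5364)), Pow(15878, -1))), -1) = Pow(Add(Mul(-29148, Pow(30174, -1)), Mul(Add(-3634, Mul(-1, -5364)), Pow(15878, -1))), -1) = Pow(Add(Mul(-29148, Rational(1, 30174)), Mul(Add(-3634, 5364), Rational(1, 15878))), -1) = Pow(Add(Rational(-4858, 5029), Mul(1730, Rational(1, 15878))), -1) = Pow(Add(Rational(-4858, 5029), Rational(865, 7939)), -1) = Pow(Rational(-34217577, 39925231), -1) = Rational(-39925231, 34217577)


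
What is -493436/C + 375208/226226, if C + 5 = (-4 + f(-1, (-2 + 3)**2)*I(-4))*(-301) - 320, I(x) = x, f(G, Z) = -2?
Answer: 5100079344/15722707 ≈ 324.38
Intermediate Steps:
C = -1529 (C = -5 + ((-4 - 2*(-4))*(-301) - 320) = -5 + ((-4 + 8)*(-301) - 320) = -5 + (4*(-301) - 320) = -5 + (-1204 - 320) = -5 - 1524 = -1529)
-493436/C + 375208/226226 = -493436/(-1529) + 375208/226226 = -493436*(-1/1529) + 375208*(1/226226) = 493436/1529 + 187604/113113 = 5100079344/15722707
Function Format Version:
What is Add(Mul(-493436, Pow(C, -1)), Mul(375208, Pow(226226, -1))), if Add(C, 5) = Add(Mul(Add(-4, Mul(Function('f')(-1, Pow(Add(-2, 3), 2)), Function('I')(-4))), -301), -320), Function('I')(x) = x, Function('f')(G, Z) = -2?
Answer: Rational(5100079344, 15722707) ≈ 324.38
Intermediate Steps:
C = -1529 (C = Add(-5, Add(Mul(Add(-4, Mul(-2, -4)), -301), -320)) = Add(-5, Add(Mul(Add(-4, 8), -301), -320)) = Add(-5, Add(Mul(4, -301), -320)) = Add(-5, Add(-1204, -320)) = Add(-5, -1524) = -1529)
Add(Mul(-493436, Pow(C, -1)), Mul(375208, Pow(226226, -1))) = Add(Mul(-493436, Pow(-1529, -1)), Mul(375208, Pow(226226, -1))) = Add(Mul(-493436, Rational(-1, 1529)), Mul(375208, Rational(1, 226226))) = Add(Rational(493436, 1529), Rational(187604, 113113)) = Rational(5100079344, 15722707)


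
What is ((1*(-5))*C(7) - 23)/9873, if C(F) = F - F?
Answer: -23/9873 ≈ -0.0023296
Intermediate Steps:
C(F) = 0
((1*(-5))*C(7) - 23)/9873 = ((1*(-5))*0 - 23)/9873 = (-5*0 - 23)*(1/9873) = (0 - 23)*(1/9873) = -23*1/9873 = -23/9873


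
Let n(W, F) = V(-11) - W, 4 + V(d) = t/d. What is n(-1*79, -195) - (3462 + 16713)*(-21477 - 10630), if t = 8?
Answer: 7125346792/11 ≈ 6.4776e+8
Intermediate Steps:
V(d) = -4 + 8/d
n(W, F) = -52/11 - W (n(W, F) = (-4 + 8/(-11)) - W = (-4 + 8*(-1/11)) - W = (-4 - 8/11) - W = -52/11 - W)
n(-1*79, -195) - (3462 + 16713)*(-21477 - 10630) = (-52/11 - (-1)*79) - (3462 + 16713)*(-21477 - 10630) = (-52/11 - 1*(-79)) - 20175*(-32107) = (-52/11 + 79) - 1*(-647758725) = 817/11 + 647758725 = 7125346792/11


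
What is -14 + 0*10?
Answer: -14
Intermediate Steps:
-14 + 0*10 = -14 + 0 = -14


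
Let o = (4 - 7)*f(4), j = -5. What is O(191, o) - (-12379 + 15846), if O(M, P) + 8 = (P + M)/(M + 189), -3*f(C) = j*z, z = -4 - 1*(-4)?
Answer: -1320309/380 ≈ -3474.5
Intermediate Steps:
z = 0 (z = -4 + 4 = 0)
f(C) = 0 (f(C) = -(-5)*0/3 = -1/3*0 = 0)
o = 0 (o = (4 - 7)*0 = -3*0 = 0)
O(M, P) = -8 + (M + P)/(189 + M) (O(M, P) = -8 + (P + M)/(M + 189) = -8 + (M + P)/(189 + M))
O(191, o) - (-12379 + 15846) = (-1512 + 0 - 7*191)/(189 + 191) - (-12379 + 15846) = (-1512 + 0 - 1337)/380 - 1*3467 = (1/380)*(-2849) - 3467 = -2849/380 - 3467 = -1320309/380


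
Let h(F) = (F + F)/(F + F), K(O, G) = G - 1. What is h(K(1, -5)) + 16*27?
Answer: 433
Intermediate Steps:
K(O, G) = -1 + G
h(F) = 1 (h(F) = (2*F)/((2*F)) = (2*F)*(1/(2*F)) = 1)
h(K(1, -5)) + 16*27 = 1 + 16*27 = 1 + 432 = 433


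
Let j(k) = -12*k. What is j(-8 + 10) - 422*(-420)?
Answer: 177216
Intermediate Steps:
j(-8 + 10) - 422*(-420) = -12*(-8 + 10) - 422*(-420) = -12*2 + 177240 = -24 + 177240 = 177216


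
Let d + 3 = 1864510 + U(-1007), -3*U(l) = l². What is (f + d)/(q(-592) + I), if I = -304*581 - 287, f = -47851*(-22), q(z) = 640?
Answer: -7737638/528813 ≈ -14.632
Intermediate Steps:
U(l) = -l²/3
d = 4579472/3 (d = -3 + (1864510 - ⅓*(-1007)²) = -3 + (1864510 - ⅓*1014049) = -3 + (1864510 - 1014049/3) = -3 + 4579481/3 = 4579472/3 ≈ 1.5265e+6)
f = 1052722
I = -176911 (I = -176624 - 287 = -176911)
(f + d)/(q(-592) + I) = (1052722 + 4579472/3)/(640 - 176911) = (7737638/3)/(-176271) = (7737638/3)*(-1/176271) = -7737638/528813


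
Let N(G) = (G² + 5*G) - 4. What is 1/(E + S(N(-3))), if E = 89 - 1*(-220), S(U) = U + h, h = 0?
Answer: 1/299 ≈ 0.0033445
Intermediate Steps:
N(G) = -4 + G² + 5*G
S(U) = U (S(U) = U + 0 = U)
E = 309 (E = 89 + 220 = 309)
1/(E + S(N(-3))) = 1/(309 + (-4 + (-3)² + 5*(-3))) = 1/(309 + (-4 + 9 - 15)) = 1/(309 - 10) = 1/299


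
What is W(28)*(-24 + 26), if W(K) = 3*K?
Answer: 168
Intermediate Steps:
W(28)*(-24 + 26) = (3*28)*(-24 + 26) = 84*2 = 168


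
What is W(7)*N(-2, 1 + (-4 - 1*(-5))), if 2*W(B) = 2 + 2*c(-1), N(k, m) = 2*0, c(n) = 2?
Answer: 0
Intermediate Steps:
N(k, m) = 0
W(B) = 3 (W(B) = (2 + 2*2)/2 = (2 + 4)/2 = (1/2)*6 = 3)
W(7)*N(-2, 1 + (-4 - 1*(-5))) = 3*0 = 0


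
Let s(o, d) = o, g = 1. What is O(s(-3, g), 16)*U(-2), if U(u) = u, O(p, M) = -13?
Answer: 26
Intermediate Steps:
O(s(-3, g), 16)*U(-2) = -13*(-2) = 26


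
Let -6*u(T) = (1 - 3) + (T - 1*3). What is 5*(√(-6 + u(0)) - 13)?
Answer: -65 + 5*I*√186/6 ≈ -65.0 + 11.365*I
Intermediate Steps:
u(T) = ⅚ - T/6 (u(T) = -((1 - 3) + (T - 1*3))/6 = -(-2 + (T - 3))/6 = -(-2 + (-3 + T))/6 = -(-5 + T)/6 = ⅚ - T/6)
5*(√(-6 + u(0)) - 13) = 5*(√(-6 + (⅚ - ⅙*0)) - 13) = 5*(√(-6 + (⅚ + 0)) - 13) = 5*(√(-6 + ⅚) - 13) = 5*(√(-31/6) - 13) = 5*(I*√186/6 - 13) = 5*(-13 + I*√186/6) = -65 + 5*I*√186/6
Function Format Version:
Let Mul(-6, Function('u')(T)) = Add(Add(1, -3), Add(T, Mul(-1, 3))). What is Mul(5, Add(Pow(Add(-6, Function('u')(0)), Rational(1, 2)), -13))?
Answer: Add(-65, Mul(Rational(5, 6), I, Pow(186, Rational(1, 2)))) ≈ Add(-65.000, Mul(11.365, I))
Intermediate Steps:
Function('u')(T) = Add(Rational(5, 6), Mul(Rational(-1, 6), T)) (Function('u')(T) = Mul(Rational(-1, 6), Add(Add(1, -3), Add(T, Mul(-1, 3)))) = Mul(Rational(-1, 6), Add(-2, Add(T, -3))) = Mul(Rational(-1, 6), Add(-2, Add(-3, T))) = Mul(Rational(-1, 6), Add(-5, T)) = Add(Rational(5, 6), Mul(Rational(-1, 6), T)))
Mul(5, Add(Pow(Add(-6, Function('u')(0)), Rational(1, 2)), -13)) = Mul(5, Add(Pow(Add(-6, Add(Rational(5, 6), Mul(Rational(-1, 6), 0))), Rational(1, 2)), -13)) = Mul(5, Add(Pow(Add(-6, Add(Rational(5, 6), 0)), Rational(1, 2)), -13)) = Mul(5, Add(Pow(Add(-6, Rational(5, 6)), Rational(1, 2)), -13)) = Mul(5, Add(Pow(Rational(-31, 6), Rational(1, 2)), -13)) = Mul(5, Add(Mul(Rational(1, 6), I, Pow(186, Rational(1, 2))), -13)) = Mul(5, Add(-13, Mul(Rational(1, 6), I, Pow(186, Rational(1, 2))))) = Add(-65, Mul(Rational(5, 6), I, Pow(186, Rational(1, 2))))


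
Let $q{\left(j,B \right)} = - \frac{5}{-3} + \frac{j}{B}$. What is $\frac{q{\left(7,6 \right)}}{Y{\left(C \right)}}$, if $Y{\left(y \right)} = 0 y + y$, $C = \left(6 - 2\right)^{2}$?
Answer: $\frac{17}{96} \approx 0.17708$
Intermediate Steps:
$C = 16$ ($C = 4^{2} = 16$)
$q{\left(j,B \right)} = \frac{5}{3} + \frac{j}{B}$ ($q{\left(j,B \right)} = \left(-5\right) \left(- \frac{1}{3}\right) + \frac{j}{B} = \frac{5}{3} + \frac{j}{B}$)
$Y{\left(y \right)} = y$ ($Y{\left(y \right)} = 0 + y = y$)
$\frac{q{\left(7,6 \right)}}{Y{\left(C \right)}} = \frac{\frac{5}{3} + \frac{7}{6}}{16} = \left(\frac{5}{3} + 7 \cdot \frac{1}{6}\right) \frac{1}{16} = \left(\frac{5}{3} + \frac{7}{6}\right) \frac{1}{16} = \frac{17}{6} \cdot \frac{1}{16} = \frac{17}{96}$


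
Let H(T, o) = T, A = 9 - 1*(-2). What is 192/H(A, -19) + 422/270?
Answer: 28241/1485 ≈ 19.018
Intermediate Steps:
A = 11 (A = 9 + 2 = 11)
192/H(A, -19) + 422/270 = 192/11 + 422/270 = 192*(1/11) + 422*(1/270) = 192/11 + 211/135 = 28241/1485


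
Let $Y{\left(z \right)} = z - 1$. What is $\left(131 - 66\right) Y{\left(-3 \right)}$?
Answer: $-260$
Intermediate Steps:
$Y{\left(z \right)} = -1 + z$ ($Y{\left(z \right)} = z - 1 = -1 + z$)
$\left(131 - 66\right) Y{\left(-3 \right)} = \left(131 - 66\right) \left(-1 - 3\right) = 65 \left(-4\right) = -260$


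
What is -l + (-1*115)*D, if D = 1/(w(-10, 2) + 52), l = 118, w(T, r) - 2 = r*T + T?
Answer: -2947/24 ≈ -122.79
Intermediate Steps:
w(T, r) = 2 + T + T*r (w(T, r) = 2 + (r*T + T) = 2 + (T*r + T) = 2 + (T + T*r) = 2 + T + T*r)
D = 1/24 (D = 1/((2 - 10 - 10*2) + 52) = 1/((2 - 10 - 20) + 52) = 1/(-28 + 52) = 1/24 ≈ 0.041667)
-l + (-1*115)*D = -1*118 - 1*115*(1/24) = -118 - 115*1/24 = -118 - 115/24 = -2947/24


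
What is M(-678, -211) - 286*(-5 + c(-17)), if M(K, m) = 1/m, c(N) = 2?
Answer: 181037/211 ≈ 858.00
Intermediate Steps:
M(-678, -211) - 286*(-5 + c(-17)) = 1/(-211) - 286*(-5 + 2) = -1/211 - 286*(-3) = -1/211 - 1*(-858) = -1/211 + 858 = 181037/211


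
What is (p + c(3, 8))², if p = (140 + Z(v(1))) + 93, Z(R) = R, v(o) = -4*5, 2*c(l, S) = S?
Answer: 47089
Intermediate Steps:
c(l, S) = S/2
v(o) = -20
p = 213 (p = (140 - 20) + 93 = 120 + 93 = 213)
(p + c(3, 8))² = (213 + (½)*8)² = (213 + 4)² = 217² = 47089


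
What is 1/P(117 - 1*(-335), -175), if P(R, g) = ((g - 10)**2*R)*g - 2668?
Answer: -1/2707200168 ≈ -3.6939e-10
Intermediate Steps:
P(R, g) = -2668 + R*g*(-10 + g)**2 (P(R, g) = ((-10 + g)**2*R)*g - 2668 = (R*(-10 + g)**2)*g - 2668 = R*g*(-10 + g)**2 - 2668 = -2668 + R*g*(-10 + g)**2)
1/P(117 - 1*(-335), -175) = 1/(-2668 + (117 - 1*(-335))*(-175)*(-10 - 175)**2) = 1/(-2668 + (117 + 335)*(-175)*(-185)**2) = 1/(-2668 + 452*(-175)*34225) = 1/(-2668 - 2707197500) = 1/(-2707200168) = -1/2707200168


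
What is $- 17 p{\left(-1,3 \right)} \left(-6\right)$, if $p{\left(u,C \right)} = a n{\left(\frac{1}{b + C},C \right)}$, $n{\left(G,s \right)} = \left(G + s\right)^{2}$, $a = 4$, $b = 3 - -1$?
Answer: $\frac{197472}{49} \approx 4030.0$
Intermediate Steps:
$b = 4$ ($b = 3 + 1 = 4$)
$p{\left(u,C \right)} = 4 \left(C + \frac{1}{4 + C}\right)^{2}$ ($p{\left(u,C \right)} = 4 \left(\frac{1}{4 + C} + C\right)^{2} = 4 \left(C + \frac{1}{4 + C}\right)^{2}$)
$- 17 p{\left(-1,3 \right)} \left(-6\right) = - 17 \frac{4 \left(1 + 3 \left(4 + 3\right)\right)^{2}}{\left(4 + 3\right)^{2}} \left(-6\right) = - 17 \frac{4 \left(1 + 3 \cdot 7\right)^{2}}{49} \left(-6\right) = - 17 \cdot 4 \left(1 + 21\right)^{2} \cdot \frac{1}{49} \left(-6\right) = - 17 \cdot 4 \cdot 22^{2} \cdot \frac{1}{49} \left(-6\right) = - 17 \cdot 4 \cdot 484 \cdot \frac{1}{49} \left(-6\right) = \left(-17\right) \frac{1936}{49} \left(-6\right) = \left(- \frac{32912}{49}\right) \left(-6\right) = \frac{197472}{49}$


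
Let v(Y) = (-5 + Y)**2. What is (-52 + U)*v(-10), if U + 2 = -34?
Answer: -19800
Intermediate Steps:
U = -36 (U = -2 - 34 = -36)
(-52 + U)*v(-10) = (-52 - 36)*(-5 - 10)**2 = -88*(-15)**2 = -88*225 = -19800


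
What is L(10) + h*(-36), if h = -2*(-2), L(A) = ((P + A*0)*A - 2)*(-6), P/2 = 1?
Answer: -252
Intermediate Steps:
P = 2 (P = 2*1 = 2)
L(A) = 12 - 12*A (L(A) = ((2 + A*0)*A - 2)*(-6) = ((2 + 0)*A - 2)*(-6) = (2*A - 2)*(-6) = (-2 + 2*A)*(-6) = 12 - 12*A)
h = 4
L(10) + h*(-36) = (12 - 12*10) + 4*(-36) = (12 - 120) - 144 = -108 - 144 = -252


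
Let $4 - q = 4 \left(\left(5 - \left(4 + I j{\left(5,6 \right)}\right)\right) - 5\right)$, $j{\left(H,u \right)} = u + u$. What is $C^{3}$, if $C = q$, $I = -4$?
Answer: $-5088448$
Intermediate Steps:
$j{\left(H,u \right)} = 2 u$
$q = -172$ ($q = 4 - 4 \left(\left(5 - \left(4 - 4 \cdot 2 \cdot 6\right)\right) - 5\right) = 4 - 4 \left(\left(5 - \left(4 - 48\right)\right) - 5\right) = 4 - 4 \left(\left(5 - -44\right) - 5\right) = 4 - 4 \left(\left(5 + 44\right) - 5\right) = 4 - 4 \left(49 - 5\right) = 4 - 4 \cdot 44 = 4 - 176 = -172$)
$C = -172$
$C^{3} = \left(-172\right)^{3} = -5088448$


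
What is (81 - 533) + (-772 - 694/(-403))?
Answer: -492578/403 ≈ -1222.3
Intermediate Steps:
(81 - 533) + (-772 - 694/(-403)) = -452 + (-772 - 694*(-1)/403) = -452 + (-772 - 1*(-694/403)) = -452 + (-772 + 694/403) = -452 - 310422/403 = -492578/403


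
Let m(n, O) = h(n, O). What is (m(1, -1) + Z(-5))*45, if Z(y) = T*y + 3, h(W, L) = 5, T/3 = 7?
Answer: -4365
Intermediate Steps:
T = 21 (T = 3*7 = 21)
m(n, O) = 5
Z(y) = 3 + 21*y (Z(y) = 21*y + 3 = 3 + 21*y)
(m(1, -1) + Z(-5))*45 = (5 + (3 + 21*(-5)))*45 = (5 + (3 - 105))*45 = (5 - 102)*45 = -97*45 = -4365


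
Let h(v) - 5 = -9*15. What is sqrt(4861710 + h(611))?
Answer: 2*sqrt(1215395) ≈ 2204.9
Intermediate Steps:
h(v) = -130 (h(v) = 5 - 9*15 = 5 - 135 = -130)
sqrt(4861710 + h(611)) = sqrt(4861710 - 130) = sqrt(4861580) = 2*sqrt(1215395)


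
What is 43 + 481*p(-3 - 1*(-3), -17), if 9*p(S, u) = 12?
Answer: 2053/3 ≈ 684.33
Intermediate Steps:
p(S, u) = 4/3 (p(S, u) = (⅑)*12 = 4/3)
43 + 481*p(-3 - 1*(-3), -17) = 43 + 481*(4/3) = 43 + 1924/3 = 2053/3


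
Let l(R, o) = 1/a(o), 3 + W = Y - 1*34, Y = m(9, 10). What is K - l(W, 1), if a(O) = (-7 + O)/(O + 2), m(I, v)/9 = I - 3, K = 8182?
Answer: 16365/2 ≈ 8182.5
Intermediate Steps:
m(I, v) = -27 + 9*I (m(I, v) = 9*(I - 3) = 9*(-3 + I) = -27 + 9*I)
Y = 54 (Y = -27 + 9*9 = -27 + 81 = 54)
a(O) = (-7 + O)/(2 + O)
W = 17 (W = -3 + (54 - 1*34) = -3 + (54 - 34) = -3 + 20 = 17)
l(R, o) = (2 + o)/(-7 + o) (l(R, o) = 1/((-7 + o)/(2 + o)) = (2 + o)/(-7 + o))
K - l(W, 1) = 8182 - (2 + 1)/(-7 + 1) = 8182 - 3/(-6) = 8182 - (-1)*3/6 = 8182 - 1*(-½) = 8182 + ½ = 16365/2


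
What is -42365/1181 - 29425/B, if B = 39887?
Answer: -1724563680/47106547 ≈ -36.610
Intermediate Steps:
-42365/1181 - 29425/B = -42365/1181 - 29425/39887 = -1724563680/47106547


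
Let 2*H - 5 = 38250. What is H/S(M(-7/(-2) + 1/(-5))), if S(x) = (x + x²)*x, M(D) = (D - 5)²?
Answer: 19127500000/32489669 ≈ 588.73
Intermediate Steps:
M(D) = (-5 + D)²
H = 38255/2 (H = 5/2 + (½)*38250 = 5/2 + 19125 = 38255/2 ≈ 19128.)
S(x) = x*(x + x²)
H/S(M(-7/(-2) + 1/(-5))) = 38255/(2*((((-5 + (-7/(-2) + 1/(-5)))²)²*(1 + (-5 + (-7/(-2) + 1/(-5)))²)))) = 38255/(2*((((-5 + (-7*(-½) + 1*(-⅕)))²)²*(1 + (-5 + (-7*(-½) + 1*(-⅕)))²)))) = 38255/(2*((((-5 + (7/2 - ⅕))²)²*(1 + (-5 + (7/2 - ⅕))²)))) = 38255/(2*((((-5 + 33/10)²)²*(1 + (-5 + 33/10)²)))) = 38255/(2*((((-17/10)²)²*(1 + (-17/10)²)))) = 38255/(2*(((289/100)²*(1 + 289/100)))) = 38255/(2*(((83521/10000)*(389/100)))) = 38255/(2*(32489669/1000000)) = (38255/2)*(1000000/32489669) = 19127500000/32489669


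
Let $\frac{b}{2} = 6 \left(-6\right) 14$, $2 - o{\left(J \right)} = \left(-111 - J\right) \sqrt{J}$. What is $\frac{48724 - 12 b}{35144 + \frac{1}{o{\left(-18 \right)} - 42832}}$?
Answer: $\frac{145233514313807480}{83921187498418419} + \frac{1885420 i \sqrt{2}}{251763562495255257} \approx 1.7306 + 1.0591 \cdot 10^{-11} i$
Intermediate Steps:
$o{\left(J \right)} = 2 - \sqrt{J} \left(-111 - J\right)$ ($o{\left(J \right)} = 2 - \left(-111 - J\right) \sqrt{J} = 2 - \sqrt{J} \left(-111 - J\right)$)
$b = -1008$ ($b = 2 \cdot 6 \left(-6\right) 14 = 2 \left(\left(-36\right) 14\right) = 2 \left(-504\right) = -1008$)
$\frac{48724 - 12 b}{35144 + \frac{1}{o{\left(-18 \right)} - 42832}} = \frac{48724 - -12096}{35144 + \frac{1}{\left(2 + \left(-18\right)^{\frac{3}{2}} + 111 \sqrt{-18}\right) - 42832}} = \frac{48724 + 12096}{35144 + \frac{1}{\left(2 - 54 i \sqrt{2} + 111 \cdot 3 i \sqrt{2}\right) - 42832}} = \frac{60820}{35144 + \frac{1}{\left(2 - 54 i \sqrt{2} + 333 i \sqrt{2}\right) - 42832}} = \frac{60820}{35144 + \frac{1}{\left(2 + 279 i \sqrt{2}\right) - 42832}} = \frac{60820}{35144 + \frac{1}{-42830 + 279 i \sqrt{2}}}$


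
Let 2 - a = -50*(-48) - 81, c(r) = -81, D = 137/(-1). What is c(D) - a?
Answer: 2236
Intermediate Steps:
D = -137 (D = 137*(-1) = -137)
a = -2317 (a = 2 - (-50*(-48) - 81) = 2 - (2400 - 81) = 2 - 1*2319 = 2 - 2319 = -2317)
c(D) - a = -81 - 1*(-2317) = -81 + 2317 = 2236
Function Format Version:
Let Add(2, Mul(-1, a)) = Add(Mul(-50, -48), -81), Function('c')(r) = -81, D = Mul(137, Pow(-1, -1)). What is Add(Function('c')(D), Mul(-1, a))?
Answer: 2236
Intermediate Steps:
D = -137 (D = Mul(137, -1) = -137)
a = -2317 (a = Add(2, Mul(-1, Add(Mul(-50, -48), -81))) = Add(2, Mul(-1, Add(2400, -81))) = Add(2, Mul(-1, 2319)) = Add(2, -2319) = -2317)
Add(Function('c')(D), Mul(-1, a)) = Add(-81, Mul(-1, -2317)) = Add(-81, 2317) = 2236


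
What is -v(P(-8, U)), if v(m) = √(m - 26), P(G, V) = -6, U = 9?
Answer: -4*I*√2 ≈ -5.6569*I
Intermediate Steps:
v(m) = √(-26 + m)
-v(P(-8, U)) = -√(-26 - 6) = -√(-32) = -4*I*√2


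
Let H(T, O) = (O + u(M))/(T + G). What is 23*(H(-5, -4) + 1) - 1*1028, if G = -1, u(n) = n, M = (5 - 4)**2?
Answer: -1987/2 ≈ -993.50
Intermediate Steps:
M = 1 (M = 1**2 = 1)
H(T, O) = (1 + O)/(-1 + T) (H(T, O) = (O + 1)/(T - 1) = (1 + O)/(-1 + T))
23*(H(-5, -4) + 1) - 1*1028 = 23*((1 - 4)/(-1 - 5) + 1) - 1*1028 = 23*(-3/(-6) + 1) - 1028 = 23*(-1/6*(-3) + 1) - 1028 = 23*(1/2 + 1) - 1028 = 23*(3/2) - 1028 = 69/2 - 1028 = -1987/2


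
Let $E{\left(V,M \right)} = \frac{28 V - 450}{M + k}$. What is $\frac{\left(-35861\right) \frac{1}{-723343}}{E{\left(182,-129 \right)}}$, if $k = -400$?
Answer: $- \frac{824803}{146115286} \approx -0.0056449$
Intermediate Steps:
$E{\left(V,M \right)} = \frac{-450 + 28 V}{-400 + M}$ ($E{\left(V,M \right)} = \frac{28 V - 450}{M - 400} = \frac{-450 + 28 V}{-400 + M}$)
$\frac{\left(-35861\right) \frac{1}{-723343}}{E{\left(182,-129 \right)}} = \frac{\left(-35861\right) \frac{1}{-723343}}{2 \frac{1}{-400 - 129} \left(-225 + 14 \cdot 182\right)} = \frac{\left(-35861\right) \left(- \frac{1}{723343}\right)}{2 \frac{1}{-529} \left(-225 + 2548\right)} = \frac{35861}{723343 \cdot 2 \left(- \frac{1}{529}\right) 2323} = \frac{35861}{723343 \left(- \frac{202}{23}\right)} = \frac{35861}{723343} \left(- \frac{23}{202}\right) = - \frac{824803}{146115286}$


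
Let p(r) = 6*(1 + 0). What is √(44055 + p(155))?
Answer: √44061 ≈ 209.91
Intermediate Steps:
p(r) = 6 (p(r) = 6*1 = 6)
√(44055 + p(155)) = √(44055 + 6) = √44061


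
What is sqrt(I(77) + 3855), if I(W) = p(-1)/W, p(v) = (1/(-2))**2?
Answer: sqrt(91425257)/154 ≈ 62.089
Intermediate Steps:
p(v) = 1/4 (p(v) = (-1/2)**2 = 1/4)
I(W) = 1/(4*W)
sqrt(I(77) + 3855) = sqrt((1/4)/77 + 3855) = sqrt((1/4)*(1/77) + 3855) = sqrt(1/308 + 3855) = sqrt(1187341/308) = sqrt(91425257)/154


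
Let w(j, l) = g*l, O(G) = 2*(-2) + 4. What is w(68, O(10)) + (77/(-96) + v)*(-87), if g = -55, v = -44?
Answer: 124729/32 ≈ 3897.8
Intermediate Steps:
O(G) = 0 (O(G) = -4 + 4 = 0)
w(j, l) = -55*l
w(68, O(10)) + (77/(-96) + v)*(-87) = -55*0 + (77/(-96) - 44)*(-87) = 0 + (77*(-1/96) - 44)*(-87) = 0 + (-77/96 - 44)*(-87) = 0 - 4301/96*(-87) = 0 + 124729/32 = 124729/32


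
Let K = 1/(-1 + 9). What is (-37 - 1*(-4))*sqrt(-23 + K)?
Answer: -33*I*sqrt(366)/4 ≈ -157.83*I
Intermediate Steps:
K = 1/8 ≈ 0.12500
(-37 - 1*(-4))*sqrt(-23 + K) = (-37 - 1*(-4))*sqrt(-23 + 1/8) = (-37 + 4)*sqrt(-183/8) = -33*I*sqrt(366)/4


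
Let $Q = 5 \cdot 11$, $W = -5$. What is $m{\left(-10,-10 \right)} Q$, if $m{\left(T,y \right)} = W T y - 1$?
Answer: $-27555$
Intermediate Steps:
$m{\left(T,y \right)} = -1 - 5 T y$ ($m{\left(T,y \right)} = - 5 T y - 1 = -1 - 5 T y$)
$Q = 55$
$m{\left(-10,-10 \right)} Q = \left(-1 - \left(-50\right) \left(-10\right)\right) 55 = \left(-1 - 500\right) 55 = \left(-501\right) 55 = -27555$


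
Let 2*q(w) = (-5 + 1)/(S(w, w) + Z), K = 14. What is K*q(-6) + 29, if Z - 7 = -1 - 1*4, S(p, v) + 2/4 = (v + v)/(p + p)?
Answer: 89/5 ≈ 17.800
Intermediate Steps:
S(p, v) = -½ + v/p (S(p, v) = -½ + (v + v)/(p + p) = -½ + (2*v)/((2*p)) = -½ + (2*v)*(1/(2*p)) = -½ + v/p)
Z = 2 (Z = 7 + (-1 - 1*4) = 7 + (-1 - 4) = 7 - 5 = 2)
q(w) = -⅘ (q(w) = ((-5 + 1)/((w - w/2)/w + 2))/2 = (-4/((w/2)/w + 2))/2 = (-4/(½ + 2))/2 = (-4/5/2)/2 = (-4*⅖)/2 = (½)*(-8/5) = -⅘)
K*q(-6) + 29 = 14*(-⅘) + 29 = -56/5 + 29 = 89/5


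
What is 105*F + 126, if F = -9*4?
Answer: -3654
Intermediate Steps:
F = -36
105*F + 126 = 105*(-36) + 126 = -3780 + 126 = -3654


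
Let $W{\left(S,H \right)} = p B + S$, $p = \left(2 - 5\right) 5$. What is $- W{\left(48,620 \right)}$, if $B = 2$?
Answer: $-18$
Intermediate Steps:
$p = -15$ ($p = \left(-3\right) 5 = -15$)
$W{\left(S,H \right)} = -30 + S$ ($W{\left(S,H \right)} = \left(-15\right) 2 + S = -30 + S$)
$- W{\left(48,620 \right)} = - (-30 + 48) = \left(-1\right) 18 = -18$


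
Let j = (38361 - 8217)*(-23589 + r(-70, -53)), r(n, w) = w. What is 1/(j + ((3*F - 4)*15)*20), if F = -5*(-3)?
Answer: -1/712652148 ≈ -1.4032e-9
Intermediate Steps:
j = -712664448 (j = (38361 - 8217)*(-23589 - 53) = 30144*(-23642) = -712664448)
F = 15
1/(j + ((3*F - 4)*15)*20) = 1/(-712664448 + ((3*15 - 4)*15)*20) = 1/(-712664448 + ((45 - 4)*15)*20) = 1/(-712664448 + (41*15)*20) = 1/(-712664448 + 615*20) = 1/(-712664448 + 12300) = 1/(-712652148) = -1/712652148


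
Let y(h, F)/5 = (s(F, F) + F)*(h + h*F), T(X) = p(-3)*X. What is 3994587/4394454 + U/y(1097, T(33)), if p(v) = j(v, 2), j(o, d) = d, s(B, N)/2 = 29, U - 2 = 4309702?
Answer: 16747470743973/16687712018210 ≈ 1.0036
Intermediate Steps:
U = 4309704 (U = 2 + 4309702 = 4309704)
s(B, N) = 58 (s(B, N) = 2*29 = 58)
p(v) = 2
T(X) = 2*X
y(h, F) = 5*(58 + F)*(h + F*h) (y(h, F) = 5*((58 + F)*(h + h*F)) = 5*((58 + F)*(h + F*h)) = 5*(58 + F)*(h + F*h))
3994587/4394454 + U/y(1097, T(33)) = 3994587/4394454 + 4309704/((5*1097*(58 + (2*33)² + 59*(2*33)))) = 3994587*(1/4394454) + 4309704/((5*1097*(58 + 66² + 59*66))) = 1331529/1464818 + 4309704/((5*1097*(58 + 4356 + 3894))) = 1331529/1464818 + 4309704/((5*1097*8308)) = 1331529/1464818 + 4309704/45569380 = 1331529/1464818 + 4309704*(1/45569380) = 1331529/1464818 + 1077426/11392345 = 16747470743973/16687712018210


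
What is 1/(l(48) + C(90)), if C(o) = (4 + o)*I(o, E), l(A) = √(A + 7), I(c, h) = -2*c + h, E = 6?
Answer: -16356/267518681 - √55/267518681 ≈ -6.1167e-5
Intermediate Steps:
I(c, h) = h - 2*c
l(A) = √(7 + A)
C(o) = (4 + o)*(6 - 2*o)
1/(l(48) + C(90)) = 1/(√(7 + 48) + (24 - 2*90 - 2*90²)) = 1/(√55 + (24 - 180 - 2*8100)) = 1/(√55 + (24 - 180 - 16200)) = 1/(√55 - 16356) = 1/(-16356 + √55)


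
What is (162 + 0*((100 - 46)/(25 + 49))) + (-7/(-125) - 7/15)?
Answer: 60596/375 ≈ 161.59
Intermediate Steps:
(162 + 0*((100 - 46)/(25 + 49))) + (-7/(-125) - 7/15) = (162 + 0*(54/74)) + (-7*(-1/125) - 7*1/15) = (162 + 0*(54*(1/74))) + (7/125 - 7/15) = (162 + 0*(27/37)) - 154/375 = (162 + 0) - 154/375 = 162 - 154/375 = 60596/375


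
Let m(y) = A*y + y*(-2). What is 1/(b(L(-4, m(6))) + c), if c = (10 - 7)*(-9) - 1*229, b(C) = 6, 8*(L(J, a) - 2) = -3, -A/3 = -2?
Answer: -1/250 ≈ -0.0040000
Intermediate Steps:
A = 6 (A = -3*(-2) = 6)
m(y) = 4*y (m(y) = 6*y + y*(-2) = 6*y - 2*y = 4*y)
L(J, a) = 13/8 (L(J, a) = 2 + (1/8)*(-3) = 2 - 3/8 = 13/8)
c = -256 (c = 3*(-9) - 229 = -27 - 229 = -256)
1/(b(L(-4, m(6))) + c) = 1/(6 - 256) = 1/(-250) = -1/250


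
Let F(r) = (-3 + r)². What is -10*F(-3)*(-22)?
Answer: 7920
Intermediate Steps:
-10*F(-3)*(-22) = -10*(-3 - 3)²*(-22) = -10*(-6)²*(-22) = -10*36*(-22) = -360*(-22) = 7920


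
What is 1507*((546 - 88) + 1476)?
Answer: 2914538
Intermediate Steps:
1507*((546 - 88) + 1476) = 1507*(458 + 1476) = 1507*1934 = 2914538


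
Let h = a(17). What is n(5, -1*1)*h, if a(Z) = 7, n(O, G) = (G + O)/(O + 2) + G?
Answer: -3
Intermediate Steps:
n(O, G) = G + (G + O)/(2 + O) (n(O, G) = (G + O)/(2 + O) + G = G + (G + O)/(2 + O))
h = 7
n(5, -1*1)*h = ((5 + 3*(-1*1) - 1*1*5)/(2 + 5))*7 = ((5 + 3*(-1) - 1*5)/7)*7 = ((5 - 3 - 5)/7)*7 = ((⅐)*(-3))*7 = -3/7*7 = -3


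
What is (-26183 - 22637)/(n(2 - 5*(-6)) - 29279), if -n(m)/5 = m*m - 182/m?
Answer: 781120/549929 ≈ 1.4204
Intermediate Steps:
n(m) = -5*m**2 + 910/m (n(m) = -5*(m*m - 182/m) = -5*(m**2 - 182/m) = -5*m**2 + 910/m)
(-26183 - 22637)/(n(2 - 5*(-6)) - 29279) = (-26183 - 22637)/(5*(182 - (2 - 5*(-6))**3)/(2 - 5*(-6)) - 29279) = -48820/(5*(182 - (2 + 30)**3)/(2 + 30) - 29279) = -48820/(5*(182 - 1*32**3)/32 - 29279) = -48820/(5*(1/32)*(182 - 1*32768) - 29279) = -48820/(5*(1/32)*(182 - 32768) - 29279) = -48820/(5*(1/32)*(-32586) - 29279) = -48820/(-81465/16 - 29279) = -48820/(-549929/16) = -48820*(-16/549929) = 781120/549929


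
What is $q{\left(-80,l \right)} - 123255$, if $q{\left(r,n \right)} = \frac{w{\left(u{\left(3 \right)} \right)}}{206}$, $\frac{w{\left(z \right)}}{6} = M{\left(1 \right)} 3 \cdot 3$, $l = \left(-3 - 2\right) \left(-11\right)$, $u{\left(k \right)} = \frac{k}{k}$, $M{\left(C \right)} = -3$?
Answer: $- \frac{12695346}{103} \approx -1.2326 \cdot 10^{5}$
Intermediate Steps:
$u{\left(k \right)} = 1$
$l = 55$ ($l = \left(-3 + \left(3 - 5\right)\right) \left(-11\right) = \left(-3 - 2\right) \left(-11\right) = \left(-5\right) \left(-11\right) = 55$)
$w{\left(z \right)} = -162$ ($w{\left(z \right)} = 6 \left(-3\right) 3 \cdot 3 = 6 \left(\left(-9\right) 3\right) = 6 \left(-27\right) = -162$)
$q{\left(r,n \right)} = - \frac{81}{103}$ ($q{\left(r,n \right)} = - \frac{162}{206} = \left(-162\right) \frac{1}{206} = - \frac{81}{103}$)
$q{\left(-80,l \right)} - 123255 = - \frac{81}{103} - 123255 = - \frac{12695346}{103}$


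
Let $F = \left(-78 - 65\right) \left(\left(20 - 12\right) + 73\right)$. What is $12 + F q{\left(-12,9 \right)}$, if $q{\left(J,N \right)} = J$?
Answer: $139008$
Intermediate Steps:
$F = -11583$ ($F = - 143 \left(\left(20 - 12\right) + 73\right) = - 143 \left(8 + 73\right) = \left(-143\right) 81 = -11583$)
$12 + F q{\left(-12,9 \right)} = 12 - -138996 = 12 + 138996 = 139008$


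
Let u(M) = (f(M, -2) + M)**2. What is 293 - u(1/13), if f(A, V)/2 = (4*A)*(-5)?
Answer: 284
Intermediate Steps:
f(A, V) = -40*A (f(A, V) = 2*((4*A)*(-5)) = 2*(-20*A) = -40*A)
u(M) = 1521*M**2 (u(M) = (-40*M + M)**2 = (-39*M)**2 = 1521*M**2)
293 - u(1/13) = 293 - 1521*(1/13)**2 = 293 - 1521/169 = 293 - 1*9 = 293 - 9 = 284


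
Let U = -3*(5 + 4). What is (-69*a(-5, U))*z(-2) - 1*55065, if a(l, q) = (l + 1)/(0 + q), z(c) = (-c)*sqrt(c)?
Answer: -55065 - 184*I*sqrt(2)/9 ≈ -55065.0 - 28.913*I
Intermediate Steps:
z(c) = -c**(3/2)
U = -27 (U = -3*9 = -27)
a(l, q) = (1 + l)/q
(-69*a(-5, U))*z(-2) - 1*55065 = (-69*(1 - 5)/(-27))*(-(-2)**(3/2)) - 1*55065 = (-(-23)*(-4)/9)*(-(-2)*I*sqrt(2)) - 55065 = (-69*4/27)*(2*I*sqrt(2)) - 55065 = -184*I*sqrt(2)/9 - 55065 = -55065 - 184*I*sqrt(2)/9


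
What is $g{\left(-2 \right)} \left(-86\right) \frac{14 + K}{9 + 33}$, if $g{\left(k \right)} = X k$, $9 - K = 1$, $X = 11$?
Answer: $\frac{20812}{21} \approx 991.05$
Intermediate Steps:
$K = 8$ ($K = 9 - 1 = 8$)
$g{\left(k \right)} = 11 k$
$g{\left(-2 \right)} \left(-86\right) \frac{14 + K}{9 + 33} = 11 \left(-2\right) \left(-86\right) \frac{14 + 8}{9 + 33} = \left(-22\right) \left(-86\right) \frac{22}{42} = 1892 \cdot 22 \cdot \frac{1}{42} = 1892 \cdot \frac{11}{21} = \frac{20812}{21}$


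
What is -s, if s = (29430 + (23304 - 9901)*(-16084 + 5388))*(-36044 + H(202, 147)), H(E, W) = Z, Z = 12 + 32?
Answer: -5159846088000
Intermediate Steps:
Z = 44
H(E, W) = 44
s = 5159846088000 (s = (29430 + (23304 - 9901)*(-16084 + 5388))*(-36044 + 44) = (29430 + 13403*(-10696))*(-36000) = (29430 - 143358488)*(-36000) = -143329058*(-36000) = 5159846088000)
-s = -1*5159846088000 = -5159846088000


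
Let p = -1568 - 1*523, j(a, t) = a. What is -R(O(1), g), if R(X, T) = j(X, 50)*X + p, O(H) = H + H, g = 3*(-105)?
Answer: 2087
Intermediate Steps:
p = -2091 (p = -1568 - 523 = -2091)
g = -315
O(H) = 2*H
R(X, T) = -2091 + X² (R(X, T) = X*X - 2091 = X² - 2091 = -2091 + X²)
-R(O(1), g) = -(-2091 + (2*1)²) = -(-2091 + 2²) = -(-2091 + 4) = -1*(-2087) = 2087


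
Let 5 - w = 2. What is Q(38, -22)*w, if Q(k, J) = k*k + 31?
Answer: 4425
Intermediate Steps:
w = 3 (w = 5 - 1*2 = 5 - 2 = 3)
Q(k, J) = 31 + k**2 (Q(k, J) = k**2 + 31 = 31 + k**2)
Q(38, -22)*w = (31 + 38**2)*3 = (31 + 1444)*3 = 1475*3 = 4425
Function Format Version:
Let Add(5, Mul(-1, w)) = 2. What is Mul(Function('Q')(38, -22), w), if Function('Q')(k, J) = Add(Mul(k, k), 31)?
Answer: 4425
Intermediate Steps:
w = 3 (w = Add(5, Mul(-1, 2)) = Add(5, -2) = 3)
Function('Q')(k, J) = Add(31, Pow(k, 2)) (Function('Q')(k, J) = Add(Pow(k, 2), 31) = Add(31, Pow(k, 2)))
Mul(Function('Q')(38, -22), w) = Mul(Add(31, Pow(38, 2)), 3) = Mul(Add(31, 1444), 3) = Mul(1475, 3) = 4425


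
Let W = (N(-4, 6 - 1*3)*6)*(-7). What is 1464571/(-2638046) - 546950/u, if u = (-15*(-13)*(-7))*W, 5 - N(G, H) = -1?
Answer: -48666559807/22685876577 ≈ -2.1452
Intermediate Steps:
N(G, H) = 6 (N(G, H) = 5 - 1*(-1) = 5 + 1 = 6)
W = -252 (W = (6*6)*(-7) = 36*(-7) = -252)
u = 343980 (u = (-15*(-13)*(-7))*(-252) = (195*(-7))*(-252) = -1365*(-252) = 343980)
1464571/(-2638046) - 546950/u = 1464571/(-2638046) - 546950/343980 = 1464571*(-1/2638046) - 546950*1/343980 = -1464571/2638046 - 54695/34398 = -48666559807/22685876577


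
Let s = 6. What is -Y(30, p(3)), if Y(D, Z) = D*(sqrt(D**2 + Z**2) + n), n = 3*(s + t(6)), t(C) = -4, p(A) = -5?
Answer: -180 - 150*sqrt(37) ≈ -1092.4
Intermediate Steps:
n = 6 (n = 3*(6 - 4) = 3*2 = 6)
Y(D, Z) = D*(6 + sqrt(D**2 + Z**2)) (Y(D, Z) = D*(sqrt(D**2 + Z**2) + 6) = D*(6 + sqrt(D**2 + Z**2)))
-Y(30, p(3)) = -30*(6 + sqrt(30**2 + (-5)**2)) = -30*(6 + sqrt(900 + 25)) = -30*(6 + sqrt(925)) = -30*(6 + 5*sqrt(37)) = -(180 + 150*sqrt(37)) = -180 - 150*sqrt(37)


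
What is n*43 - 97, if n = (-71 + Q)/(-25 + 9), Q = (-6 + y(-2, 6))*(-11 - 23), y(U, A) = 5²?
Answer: 29279/16 ≈ 1829.9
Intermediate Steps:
y(U, A) = 25
Q = -646 (Q = (-6 + 25)*(-11 - 23) = 19*(-34) = -646)
n = 717/16 (n = (-71 - 646)/(-25 + 9) = -717/(-16) = -717*(-1/16) = 717/16 ≈ 44.813)
n*43 - 97 = (717/16)*43 - 97 = 30831/16 - 97 = 29279/16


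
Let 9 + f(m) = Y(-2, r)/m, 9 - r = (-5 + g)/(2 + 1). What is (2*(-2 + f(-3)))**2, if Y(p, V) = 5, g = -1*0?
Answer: 5776/9 ≈ 641.78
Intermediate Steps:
g = 0
r = 32/3 (r = 9 - (-5 + 0)/(2 + 1) = 9 - (-5)/3 = 9 - 1*(-5/3) = 9 + 5/3 = 32/3 ≈ 10.667)
f(m) = -9 + 5/m
(2*(-2 + f(-3)))**2 = (2*(-2 + (-9 + 5/(-3))))**2 = (2*(-2 + (-9 + 5*(-1/3))))**2 = (2*(-2 + (-9 - 5/3)))**2 = (2*(-2 - 32/3))**2 = (2*(-38/3))**2 = (-76/3)**2 = 5776/9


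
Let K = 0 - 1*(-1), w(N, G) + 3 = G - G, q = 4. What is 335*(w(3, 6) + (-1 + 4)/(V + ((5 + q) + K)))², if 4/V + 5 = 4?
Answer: 8375/4 ≈ 2093.8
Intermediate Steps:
V = -4 (V = 4/(-5 + 4) = 4/(-1) = 4*(-1) = -4)
w(N, G) = -3 (w(N, G) = -3 + (G - G) = -3 + 0 = -3)
K = 1 (K = 0 + 1 = 1)
335*(w(3, 6) + (-1 + 4)/(V + ((5 + q) + K)))² = 335*(-3 + (-1 + 4)/(-4 + ((5 + 4) + 1)))² = 335*(-3 + 3/(-4 + (9 + 1)))² = 335*(-3 + 3/(-4 + 10))² = 335*(-3 + 3/6)² = 335*(-3 + 3*(⅙))² = 335*(-3 + ½)² = 335*(-5/2)² = 335*(25/4) = 8375/4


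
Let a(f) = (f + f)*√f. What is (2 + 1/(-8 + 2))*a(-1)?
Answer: -11*I/3 ≈ -3.6667*I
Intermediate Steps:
a(f) = 2*f^(3/2) (a(f) = (2*f)*√f = 2*f^(3/2))
(2 + 1/(-8 + 2))*a(-1) = (2 + 1/(-8 + 2))*(2*(-1)^(3/2)) = (2 + 1/(-6))*(2*(-I)) = (2 - ⅙)*(-2*I) = 11*(-2*I)/6 = -11*I/3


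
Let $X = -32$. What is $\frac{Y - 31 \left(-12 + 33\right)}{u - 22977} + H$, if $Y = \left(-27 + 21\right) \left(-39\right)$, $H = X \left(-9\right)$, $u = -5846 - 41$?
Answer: $\frac{8313249}{28864} \approx 288.01$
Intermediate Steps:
$u = -5887$ ($u = -5846 - 41 = -5887$)
$H = 288$ ($H = \left(-32\right) \left(-9\right) = 288$)
$Y = 234$ ($Y = \left(-6\right) \left(-39\right) = 234$)
$\frac{Y - 31 \left(-12 + 33\right)}{u - 22977} + H = \frac{234 - 31 \left(-12 + 33\right)}{-5887 - 22977} + 288 = \frac{234 - 651}{-28864} + 288 = \left(234 - 651\right) \left(- \frac{1}{28864}\right) + 288 = \left(-417\right) \left(- \frac{1}{28864}\right) + 288 = \frac{417}{28864} + 288 = \frac{8313249}{28864}$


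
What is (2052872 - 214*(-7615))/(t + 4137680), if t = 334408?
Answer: 613747/745348 ≈ 0.82344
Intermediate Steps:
(2052872 - 214*(-7615))/(t + 4137680) = (2052872 - 214*(-7615))/(334408 + 4137680) = (2052872 + 1629610)/4472088 = 3682482*(1/4472088) = 613747/745348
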